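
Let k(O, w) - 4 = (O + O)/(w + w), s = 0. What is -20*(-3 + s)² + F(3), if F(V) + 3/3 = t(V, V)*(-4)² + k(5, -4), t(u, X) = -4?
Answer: -969/4 ≈ -242.25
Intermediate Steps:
k(O, w) = 4 + O/w (k(O, w) = 4 + (O + O)/(w + w) = 4 + (2*O)/((2*w)) = 4 + (2*O)*(1/(2*w)) = 4 + O/w)
F(V) = -249/4 (F(V) = -1 + (-4*(-4)² + (4 + 5/(-4))) = -1 + (-4*16 + (4 + 5*(-¼))) = -1 + (-64 + (4 - 5/4)) = -1 + (-64 + 11/4) = -1 - 245/4 = -249/4)
-20*(-3 + s)² + F(3) = -20*(-3 + 0)² - 249/4 = -20*(-3)² - 249/4 = -20*9 - 249/4 = -180 - 249/4 = -969/4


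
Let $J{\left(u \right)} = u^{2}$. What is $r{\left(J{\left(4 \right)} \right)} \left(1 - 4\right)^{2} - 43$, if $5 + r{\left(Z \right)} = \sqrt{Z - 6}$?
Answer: $-88 + 9 \sqrt{10} \approx -59.539$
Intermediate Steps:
$r{\left(Z \right)} = -5 + \sqrt{-6 + Z}$ ($r{\left(Z \right)} = -5 + \sqrt{Z - 6} = -5 + \sqrt{-6 + Z}$)
$r{\left(J{\left(4 \right)} \right)} \left(1 - 4\right)^{2} - 43 = \left(-5 + \sqrt{-6 + 4^{2}}\right) \left(1 - 4\right)^{2} - 43 = \left(-5 + \sqrt{-6 + 16}\right) \left(-3\right)^{2} - 43 = \left(-5 + \sqrt{10}\right) 9 - 43 = \left(-45 + 9 \sqrt{10}\right) - 43 = -88 + 9 \sqrt{10}$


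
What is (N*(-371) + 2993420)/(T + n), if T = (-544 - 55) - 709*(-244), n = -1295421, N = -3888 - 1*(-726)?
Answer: -2083261/561512 ≈ -3.7101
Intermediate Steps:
N = -3162 (N = -3888 + 726 = -3162)
T = 172397 (T = -599 + 172996 = 172397)
(N*(-371) + 2993420)/(T + n) = (-3162*(-371) + 2993420)/(172397 - 1295421) = (1173102 + 2993420)/(-1123024) = 4166522*(-1/1123024) = -2083261/561512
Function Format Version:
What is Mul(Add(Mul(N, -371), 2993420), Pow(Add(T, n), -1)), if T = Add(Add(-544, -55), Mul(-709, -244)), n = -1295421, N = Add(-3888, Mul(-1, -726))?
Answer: Rational(-2083261, 561512) ≈ -3.7101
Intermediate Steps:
N = -3162 (N = Add(-3888, 726) = -3162)
T = 172397 (T = Add(-599, 172996) = 172397)
Mul(Add(Mul(N, -371), 2993420), Pow(Add(T, n), -1)) = Mul(Add(Mul(-3162, -371), 2993420), Pow(Add(172397, -1295421), -1)) = Mul(Add(1173102, 2993420), Pow(-1123024, -1)) = Mul(4166522, Rational(-1, 1123024)) = Rational(-2083261, 561512)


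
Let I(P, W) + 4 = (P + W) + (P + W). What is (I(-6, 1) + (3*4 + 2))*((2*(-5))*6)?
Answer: 0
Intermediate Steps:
I(P, W) = -4 + 2*P + 2*W (I(P, W) = -4 + ((P + W) + (P + W)) = -4 + (2*P + 2*W) = -4 + 2*P + 2*W)
(I(-6, 1) + (3*4 + 2))*((2*(-5))*6) = ((-4 + 2*(-6) + 2*1) + (3*4 + 2))*((2*(-5))*6) = ((-4 - 12 + 2) + (12 + 2))*(-10*6) = (-14 + 14)*(-60) = 0*(-60) = 0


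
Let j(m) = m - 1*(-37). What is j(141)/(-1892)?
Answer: -89/946 ≈ -0.094080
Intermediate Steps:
j(m) = 37 + m (j(m) = m + 37 = 37 + m)
j(141)/(-1892) = (37 + 141)/(-1892) = 178*(-1/1892) = -89/946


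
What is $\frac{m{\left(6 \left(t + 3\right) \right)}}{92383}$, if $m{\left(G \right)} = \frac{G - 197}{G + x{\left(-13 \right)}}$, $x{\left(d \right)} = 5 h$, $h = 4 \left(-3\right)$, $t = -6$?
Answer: $\frac{215}{7205874} \approx 2.9837 \cdot 10^{-5}$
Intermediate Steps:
$h = -12$
$x{\left(d \right)} = -60$ ($x{\left(d \right)} = 5 \left(-12\right) = -60$)
$m{\left(G \right)} = \frac{-197 + G}{-60 + G}$ ($m{\left(G \right)} = \frac{G - 197}{G - 60} = \frac{-197 + G}{-60 + G}$)
$\frac{m{\left(6 \left(t + 3\right) \right)}}{92383} = \frac{\frac{1}{-60 + 6 \left(-6 + 3\right)} \left(-197 + 6 \left(-6 + 3\right)\right)}{92383} = \frac{-197 + 6 \left(-3\right)}{-60 + 6 \left(-3\right)} \frac{1}{92383} = \frac{-197 - 18}{-60 - 18} \cdot \frac{1}{92383} = \frac{1}{-78} \left(-215\right) \frac{1}{92383} = \left(- \frac{1}{78}\right) \left(-215\right) \frac{1}{92383} = \frac{215}{78} \cdot \frac{1}{92383} = \frac{215}{7205874}$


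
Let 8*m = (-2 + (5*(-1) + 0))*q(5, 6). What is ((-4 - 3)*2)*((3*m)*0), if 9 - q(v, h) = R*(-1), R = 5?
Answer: 0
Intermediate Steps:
q(v, h) = 14 (q(v, h) = 9 - 5*(-1) = 9 - 1*(-5) = 9 + 5 = 14)
m = -49/4 (m = ((-2 + (5*(-1) + 0))*14)/8 = ((-2 + (-5 + 0))*14)/8 = ((-2 - 5)*14)/8 = (-7*14)/8 = (1/8)*(-98) = -49/4 ≈ -12.250)
((-4 - 3)*2)*((3*m)*0) = ((-4 - 3)*2)*((3*(-49/4))*0) = (-7*2)*(-147/4*0) = -14*0 = 0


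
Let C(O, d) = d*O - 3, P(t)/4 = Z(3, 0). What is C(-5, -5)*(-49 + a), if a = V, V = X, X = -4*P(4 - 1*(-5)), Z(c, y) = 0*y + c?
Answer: -2134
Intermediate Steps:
Z(c, y) = c (Z(c, y) = 0 + c = c)
P(t) = 12 (P(t) = 4*3 = 12)
X = -48 (X = -4*12 = -48)
V = -48
C(O, d) = -3 + O*d (C(O, d) = O*d - 3 = -3 + O*d)
a = -48
C(-5, -5)*(-49 + a) = (-3 - 5*(-5))*(-49 - 48) = (-3 + 25)*(-97) = 22*(-97) = -2134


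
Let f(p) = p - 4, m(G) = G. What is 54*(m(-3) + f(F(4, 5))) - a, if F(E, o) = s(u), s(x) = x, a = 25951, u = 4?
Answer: -26113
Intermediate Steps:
F(E, o) = 4
f(p) = -4 + p
54*(m(-3) + f(F(4, 5))) - a = 54*(-3 + (-4 + 4)) - 1*25951 = 54*(-3 + 0) - 25951 = 54*(-3) - 25951 = -162 - 25951 = -26113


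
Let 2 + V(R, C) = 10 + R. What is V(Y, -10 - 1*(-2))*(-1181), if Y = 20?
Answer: -33068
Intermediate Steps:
V(R, C) = 8 + R (V(R, C) = -2 + (10 + R) = 8 + R)
V(Y, -10 - 1*(-2))*(-1181) = (8 + 20)*(-1181) = 28*(-1181) = -33068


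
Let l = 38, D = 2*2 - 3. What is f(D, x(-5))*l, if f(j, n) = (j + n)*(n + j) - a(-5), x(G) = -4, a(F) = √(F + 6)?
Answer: 304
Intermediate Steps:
a(F) = √(6 + F)
D = 1 (D = 4 - 3 = 1)
f(j, n) = -1 + (j + n)² (f(j, n) = (j + n)*(n + j) - √(6 - 5) = (j + n)*(j + n) - √1 = (j + n)² - 1*1 = (j + n)² - 1 = -1 + (j + n)²)
f(D, x(-5))*l = (-1 + (1 - 4)²)*38 = (-1 + (-3)²)*38 = (-1 + 9)*38 = 8*38 = 304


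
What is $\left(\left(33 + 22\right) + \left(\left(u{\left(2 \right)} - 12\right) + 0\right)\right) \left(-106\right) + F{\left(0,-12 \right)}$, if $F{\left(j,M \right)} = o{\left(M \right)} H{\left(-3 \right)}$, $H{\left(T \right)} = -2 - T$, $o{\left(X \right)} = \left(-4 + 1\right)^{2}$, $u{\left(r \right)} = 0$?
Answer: $-4549$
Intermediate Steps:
$o{\left(X \right)} = 9$ ($o{\left(X \right)} = \left(-3\right)^{2} = 9$)
$F{\left(j,M \right)} = 9$ ($F{\left(j,M \right)} = 9 \left(-2 - -3\right) = 9 \left(-2 + 3\right) = 9 \cdot 1 = 9$)
$\left(\left(33 + 22\right) + \left(\left(u{\left(2 \right)} - 12\right) + 0\right)\right) \left(-106\right) + F{\left(0,-12 \right)} = \left(\left(33 + 22\right) + \left(\left(0 - 12\right) + 0\right)\right) \left(-106\right) + 9 = \left(55 + \left(-12 + 0\right)\right) \left(-106\right) + 9 = \left(55 - 12\right) \left(-106\right) + 9 = 43 \left(-106\right) + 9 = -4558 + 9 = -4549$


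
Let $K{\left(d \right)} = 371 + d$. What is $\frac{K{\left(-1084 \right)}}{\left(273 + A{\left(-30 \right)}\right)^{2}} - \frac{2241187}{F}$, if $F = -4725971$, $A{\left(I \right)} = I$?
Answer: $\frac{128970233840}{279063861579} \approx 0.46215$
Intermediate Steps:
$\frac{K{\left(-1084 \right)}}{\left(273 + A{\left(-30 \right)}\right)^{2}} - \frac{2241187}{F} = \frac{371 - 1084}{\left(273 - 30\right)^{2}} - \frac{2241187}{-4725971} = - \frac{713}{243^{2}} - - \frac{2241187}{4725971} = - \frac{713}{59049} + \frac{2241187}{4725971} = \frac{128970233840}{279063861579}$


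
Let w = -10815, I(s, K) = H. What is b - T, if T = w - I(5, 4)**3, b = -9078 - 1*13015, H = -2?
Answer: -11286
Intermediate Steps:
b = -22093 (b = -9078 - 13015 = -22093)
I(s, K) = -2
T = -10807 (T = -10815 - 1*(-2)**3 = -10815 - 1*(-8) = -10815 + 8 = -10807)
b - T = -22093 - 1*(-10807) = -22093 + 10807 = -11286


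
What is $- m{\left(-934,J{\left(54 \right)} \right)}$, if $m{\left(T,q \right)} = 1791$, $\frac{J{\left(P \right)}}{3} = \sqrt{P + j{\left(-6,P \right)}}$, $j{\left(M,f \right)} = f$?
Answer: $-1791$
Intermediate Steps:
$J{\left(P \right)} = 3 \sqrt{2} \sqrt{P}$ ($J{\left(P \right)} = 3 \sqrt{P + P} = 3 \sqrt{2 P} = 3 \sqrt{2} \sqrt{P}$)
$- m{\left(-934,J{\left(54 \right)} \right)} = \left(-1\right) 1791 = -1791$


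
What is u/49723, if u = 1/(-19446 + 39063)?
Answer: 1/975416091 ≈ 1.0252e-9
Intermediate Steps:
u = 1/19617 ≈ 5.0976e-5
u/49723 = (1/19617)/49723 = (1/19617)*(1/49723) = 1/975416091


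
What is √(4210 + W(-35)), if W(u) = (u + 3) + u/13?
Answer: 3*√78403/13 ≈ 64.617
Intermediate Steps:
W(u) = 3 + 14*u/13 (W(u) = (3 + u) + u*(1/13) = (3 + u) + u/13 = 3 + 14*u/13)
√(4210 + W(-35)) = √(4210 + (3 + (14/13)*(-35))) = √(4210 + (3 - 490/13)) = √(4210 - 451/13) = √(54279/13) = 3*√78403/13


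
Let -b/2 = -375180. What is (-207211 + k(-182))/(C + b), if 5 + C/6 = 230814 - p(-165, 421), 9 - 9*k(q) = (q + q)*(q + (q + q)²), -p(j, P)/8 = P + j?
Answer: 23148703/9663759 ≈ 2.3954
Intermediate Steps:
b = 750360 (b = -2*(-375180) = 750360)
p(j, P) = -8*P - 8*j (p(j, P) = -8*(P + j) = -8*P - 8*j)
k(q) = 1 - 2*q*(q + 4*q²)/9 (k(q) = 1 - (q + q)*(q + (q + q)²)/9 = 1 - 2*q*(q + (2*q)²)/9 = 1 - 2*q*(q + 4*q²)/9)
C = 1397142 (C = -30 + 6*(230814 - (-8*421 - 8*(-165))) = -30 + 6*(230814 - (-3368 + 1320)) = -30 + 6*(230814 - 1*(-2048)) = -30 + 6*(230814 + 2048) = -30 + 6*232862 = -30 + 1397172 = 1397142)
(-207211 + k(-182))/(C + b) = (-207211 + (1 - 8/9*(-182)³ - 2/9*(-182)²))/(1397142 + 750360) = (-207211 + (1 - 8/9*(-6028568) - 2/9*33124))/2147502 = (-207211 + (1 + 48228544/9 - 66248/9))*(1/2147502) = (-207211 + 48162305/9)*(1/2147502) = (46297406/9)*(1/2147502) = 23148703/9663759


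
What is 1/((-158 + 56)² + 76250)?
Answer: 1/86654 ≈ 1.1540e-5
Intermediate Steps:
1/((-158 + 56)² + 76250) = 1/((-102)² + 76250) = 1/(10404 + 76250) = 1/86654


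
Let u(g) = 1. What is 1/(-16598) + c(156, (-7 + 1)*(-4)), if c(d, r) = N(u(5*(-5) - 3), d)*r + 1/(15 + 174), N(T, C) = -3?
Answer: -225849175/3137022 ≈ -71.995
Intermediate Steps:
c(d, r) = 1/189 - 3*r (c(d, r) = -3*r + 1/(15 + 174) = -3*r + 1/189 = 1/189 - 3*r)
1/(-16598) + c(156, (-7 + 1)*(-4)) = 1/(-16598) + (1/189 - 3*(-7 + 1)*(-4)) = -1/16598 + (1/189 - (-18)*(-4)) = -1/16598 + (1/189 - 3*24) = -1/16598 + (1/189 - 72) = -1/16598 - 13607/189 = -225849175/3137022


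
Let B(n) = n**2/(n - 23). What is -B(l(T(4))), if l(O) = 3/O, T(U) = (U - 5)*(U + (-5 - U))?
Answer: 9/560 ≈ 0.016071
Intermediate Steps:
T(U) = 25 - 5*U (T(U) = (-5 + U)*(-5) = 25 - 5*U)
B(n) = n**2/(-23 + n)
-B(l(T(4))) = -(3/(25 - 5*4))**2/(-23 + 3/(25 - 5*4)) = -(3/(25 - 20))**2/(-23 + 3/(25 - 20)) = -(3/5)**2/(-23 + 3/5) = -9/(25*(-112/5)) = -9*(-5)/(25*112) = -1*(-9/560) = 9/560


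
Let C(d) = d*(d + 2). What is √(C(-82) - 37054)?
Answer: I*√30494 ≈ 174.63*I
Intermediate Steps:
C(d) = d*(2 + d)
√(C(-82) - 37054) = √(-82*(2 - 82) - 37054) = √(-82*(-80) - 37054) = √(6560 - 37054) = √(-30494) = I*√30494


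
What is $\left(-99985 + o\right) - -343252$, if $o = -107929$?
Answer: $135338$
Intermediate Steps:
$\left(-99985 + o\right) - -343252 = \left(-99985 - 107929\right) - -343252 = -207914 + 343252 = 135338$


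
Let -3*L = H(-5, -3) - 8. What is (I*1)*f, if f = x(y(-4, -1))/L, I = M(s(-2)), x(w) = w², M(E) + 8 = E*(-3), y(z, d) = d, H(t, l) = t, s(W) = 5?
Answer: -69/13 ≈ -5.3077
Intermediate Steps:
M(E) = -8 - 3*E (M(E) = -8 + E*(-3) = -8 - 3*E)
L = 13/3 (L = -(-5 - 8)/3 = -⅓*(-13) = 13/3 ≈ 4.3333)
I = -23 (I = -8 - 3*5 = -8 - 15 = -23)
f = 3/13 (f = (-1)²/(13/3) = 1*(3/13) = 3/13 ≈ 0.23077)
(I*1)*f = -23*1*(3/13) = -23*3/13 = -69/13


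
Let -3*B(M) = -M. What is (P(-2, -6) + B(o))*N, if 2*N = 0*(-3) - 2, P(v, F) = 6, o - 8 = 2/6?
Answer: -79/9 ≈ -8.7778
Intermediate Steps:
o = 25/3 (o = 8 + 2/6 = 8 + 2*(⅙) = 8 + ⅓ = 25/3 ≈ 8.3333)
B(M) = M/3 (B(M) = -(-1)*M/3 = M/3)
N = -1 (N = (0*(-3) - 2)/2 = (0 - 2)/2 = (½)*(-2) = -1)
(P(-2, -6) + B(o))*N = (6 + (⅓)*(25/3))*(-1) = (6 + 25/9)*(-1) = (79/9)*(-1) = -79/9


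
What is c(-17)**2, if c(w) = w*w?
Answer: 83521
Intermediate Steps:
c(w) = w**2
c(-17)**2 = ((-17)**2)**2 = 289**2 = 83521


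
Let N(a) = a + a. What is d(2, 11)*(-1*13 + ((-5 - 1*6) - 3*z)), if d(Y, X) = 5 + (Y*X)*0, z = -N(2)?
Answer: -60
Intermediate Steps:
N(a) = 2*a
z = -4 (z = -2*2 = -1*4 = -4)
d(Y, X) = 5 (d(Y, X) = 5 + (X*Y)*0 = 5 + 0 = 5)
d(2, 11)*(-1*13 + ((-5 - 1*6) - 3*z)) = 5*(-1*13 + ((-5 - 1*6) - 3*(-4))) = 5*(-13 + ((-5 - 6) + 12)) = 5*(-13 + (-11 + 12)) = 5*(-13 + 1) = 5*(-12) = -60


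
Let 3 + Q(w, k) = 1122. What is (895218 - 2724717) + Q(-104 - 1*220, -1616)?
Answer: -1828380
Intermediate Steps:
Q(w, k) = 1119 (Q(w, k) = -3 + 1122 = 1119)
(895218 - 2724717) + Q(-104 - 1*220, -1616) = (895218 - 2724717) + 1119 = -1829499 + 1119 = -1828380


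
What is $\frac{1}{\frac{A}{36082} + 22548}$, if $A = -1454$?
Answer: $\frac{18041}{406787741} \approx 4.435 \cdot 10^{-5}$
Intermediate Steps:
$\frac{1}{\frac{A}{36082} + 22548} = \frac{1}{- \frac{1454}{36082} + 22548} = \frac{1}{\left(-1454\right) \frac{1}{36082} + 22548} = \frac{1}{- \frac{727}{18041} + 22548} = \frac{1}{\frac{406787741}{18041}} = \frac{18041}{406787741}$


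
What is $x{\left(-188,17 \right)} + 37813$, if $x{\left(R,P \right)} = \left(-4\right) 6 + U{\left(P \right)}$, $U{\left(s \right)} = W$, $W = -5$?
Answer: $37784$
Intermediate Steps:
$U{\left(s \right)} = -5$
$x{\left(R,P \right)} = -29$ ($x{\left(R,P \right)} = \left(-4\right) 6 - 5 = -24 - 5 = -29$)
$x{\left(-188,17 \right)} + 37813 = -29 + 37813 = 37784$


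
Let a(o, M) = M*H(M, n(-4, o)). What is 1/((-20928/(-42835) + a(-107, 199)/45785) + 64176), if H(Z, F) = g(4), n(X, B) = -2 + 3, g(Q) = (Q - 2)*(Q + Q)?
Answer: 392240095/25172619251744 ≈ 1.5582e-5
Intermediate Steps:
g(Q) = 2*Q*(-2 + Q) (g(Q) = (-2 + Q)*(2*Q) = 2*Q*(-2 + Q))
n(X, B) = 1
H(Z, F) = 16 (H(Z, F) = 2*4*(-2 + 4) = 2*4*2 = 16)
a(o, M) = 16*M (a(o, M) = M*16 = 16*M)
1/((-20928/(-42835) + a(-107, 199)/45785) + 64176) = 1/((-20928/(-42835) + (16*199)/45785) + 64176) = 1/((-20928*(-1/42835) + 3184*(1/45785)) + 64176) = 1/((20928/42835 + 3184/45785) + 64176) = 1/(218915024/392240095 + 64176) = 1/(25172619251744/392240095) = 392240095/25172619251744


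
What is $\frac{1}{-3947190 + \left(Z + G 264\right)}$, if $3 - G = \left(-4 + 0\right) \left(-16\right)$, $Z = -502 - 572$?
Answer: $- \frac{1}{3964368} \approx -2.5225 \cdot 10^{-7}$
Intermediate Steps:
$Z = -1074$ ($Z = -502 - 572 = -1074$)
$G = -61$ ($G = 3 - \left(-4 + 0\right) \left(-16\right) = 3 - \left(-4\right) \left(-16\right) = 3 - 64 = -61$)
$\frac{1}{-3947190 + \left(Z + G 264\right)} = \frac{1}{-3947190 - 17178} = \frac{1}{-3964368} = - \frac{1}{3964368}$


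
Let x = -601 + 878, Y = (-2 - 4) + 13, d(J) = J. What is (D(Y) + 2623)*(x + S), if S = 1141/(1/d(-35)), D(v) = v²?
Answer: -105966176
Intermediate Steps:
Y = 7 (Y = -6 + 13 = 7)
x = 277
S = -39935 (S = 1141/(1/(-35)) = 1141/(-1/35) = 1141*(-35) = -39935)
(D(Y) + 2623)*(x + S) = (7² + 2623)*(277 - 39935) = (49 + 2623)*(-39658) = 2672*(-39658) = -105966176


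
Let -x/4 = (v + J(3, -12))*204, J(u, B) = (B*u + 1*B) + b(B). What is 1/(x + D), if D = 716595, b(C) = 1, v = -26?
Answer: 1/776163 ≈ 1.2884e-6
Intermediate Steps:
J(u, B) = 1 + B + B*u (J(u, B) = (B*u + 1*B) + 1 = (B*u + B) + 1 = (B + B*u) + 1 = 1 + B + B*u)
x = 59568 (x = -4*(-26 + (1 - 12 - 12*3))*204 = -4*(-26 + (1 - 12 - 36))*204 = -4*(-26 - 47)*204 = -(-292)*204 = -4*(-14892) = 59568)
1/(x + D) = 1/(59568 + 716595) = 1/776163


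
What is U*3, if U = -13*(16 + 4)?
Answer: -780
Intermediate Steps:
U = -260 (U = -13*20 = -260)
U*3 = -260*3 = -780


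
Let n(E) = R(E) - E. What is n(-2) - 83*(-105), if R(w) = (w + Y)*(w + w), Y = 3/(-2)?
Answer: 8731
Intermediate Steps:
Y = -3/2 (Y = 3*(-½) = -3/2 ≈ -1.5000)
R(w) = 2*w*(-3/2 + w) (R(w) = (w - 3/2)*(w + w) = (-3/2 + w)*(2*w) = 2*w*(-3/2 + w))
n(E) = -E + E*(-3 + 2*E) (n(E) = E*(-3 + 2*E) - E = -E + E*(-3 + 2*E))
n(-2) - 83*(-105) = 2*(-2)*(-2 - 2) - 83*(-105) = 2*(-2)*(-4) + 8715 = 16 + 8715 = 8731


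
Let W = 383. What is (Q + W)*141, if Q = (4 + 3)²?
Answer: 60912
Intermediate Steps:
Q = 49 (Q = 7² = 49)
(Q + W)*141 = (49 + 383)*141 = 432*141 = 60912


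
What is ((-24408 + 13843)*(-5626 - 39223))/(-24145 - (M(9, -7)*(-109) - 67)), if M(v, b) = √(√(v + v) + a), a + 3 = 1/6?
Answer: -473829685/(24078 - 109*√(-17/6 + 3*√2)) ≈ -19785.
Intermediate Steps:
a = -17/6 (a = -3 + 1/6 = -3 + ⅙ = -17/6 ≈ -2.8333)
M(v, b) = √(-17/6 + √2*√v) (M(v, b) = √(√(v + v) - 17/6) = √(√(2*v) - 17/6) = √(√2*√v - 17/6) = √(-17/6 + √2*√v))
((-24408 + 13843)*(-5626 - 39223))/(-24145 - (M(9, -7)*(-109) - 67)) = ((-24408 + 13843)*(-5626 - 39223))/(-24145 - ((√(-102 + 36*√2*√9)/6)*(-109) - 67)) = (-10565*(-44849))/(-24145 - ((√(-102 + 36*√2*3)/6)*(-109) - 67)) = 473829685/(-24145 - ((√(-102 + 108*√2)/6)*(-109) - 67)) = 473829685/(-24145 - (-109*√(-102 + 108*√2)/6 - 67)) = 473829685/(-24145 - (-67 - 109*√(-102 + 108*√2)/6)) = 473829685/(-24145 + (67 + 109*√(-102 + 108*√2)/6)) = 473829685/(-24078 + 109*√(-102 + 108*√2)/6)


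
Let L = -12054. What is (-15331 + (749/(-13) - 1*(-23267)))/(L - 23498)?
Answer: -102419/462176 ≈ -0.22160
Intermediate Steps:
(-15331 + (749/(-13) - 1*(-23267)))/(L - 23498) = (-15331 + (749/(-13) - 1*(-23267)))/(-12054 - 23498) = (-15331 + (749*(-1/13) + 23267))/(-35552) = (-15331 + (-749/13 + 23267))*(-1/35552) = (-15331 + 301722/13)*(-1/35552) = (102419/13)*(-1/35552) = -102419/462176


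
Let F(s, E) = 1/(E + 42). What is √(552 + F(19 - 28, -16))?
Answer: √373178/26 ≈ 23.495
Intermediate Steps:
F(s, E) = 1/(42 + E)
√(552 + F(19 - 28, -16)) = √(552 + 1/(42 - 16)) = √(552 + 1/26) = √(14353/26) = √373178/26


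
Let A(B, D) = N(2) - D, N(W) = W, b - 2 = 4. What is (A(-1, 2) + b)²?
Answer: 36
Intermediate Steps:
b = 6 (b = 2 + 4 = 6)
A(B, D) = 2 - D
(A(-1, 2) + b)² = ((2 - 1*2) + 6)² = ((2 - 2) + 6)² = (0 + 6)² = 6² = 36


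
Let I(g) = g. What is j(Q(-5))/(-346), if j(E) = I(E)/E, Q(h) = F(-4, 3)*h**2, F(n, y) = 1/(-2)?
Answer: -1/346 ≈ -0.0028902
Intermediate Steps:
F(n, y) = -1/2 (F(n, y) = 1*(-1/2) = -1/2)
Q(h) = -h**2/2
j(E) = 1 (j(E) = E/E = 1)
j(Q(-5))/(-346) = 1/(-346) = 1*(-1/346) = -1/346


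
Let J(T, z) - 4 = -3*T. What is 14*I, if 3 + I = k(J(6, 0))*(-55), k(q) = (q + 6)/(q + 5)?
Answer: -6538/9 ≈ -726.44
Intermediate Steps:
J(T, z) = 4 - 3*T
k(q) = (6 + q)/(5 + q)
I = -467/9 (I = -3 + ((6 + (4 - 3*6))/(5 + (4 - 3*6)))*(-55) = -3 + ((6 + (4 - 18))/(5 + (4 - 18)))*(-55) = -3 + ((6 - 14)/(5 - 14))*(-55) = -3 + (-8/(-9))*(-55) = -3 - ⅑*(-8)*(-55) = -3 + (8/9)*(-55) = -3 - 440/9 = -467/9 ≈ -51.889)
14*I = 14*(-467/9) = -6538/9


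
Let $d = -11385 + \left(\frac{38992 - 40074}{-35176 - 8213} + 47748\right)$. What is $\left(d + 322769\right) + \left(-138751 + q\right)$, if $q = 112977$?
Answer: $\frac{14464071344}{43389} \approx 3.3336 \cdot 10^{5}$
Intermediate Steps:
$d = \frac{1577755289}{43389}$ ($d = -11385 + \left(- \frac{1082}{-43389} + 47748\right) = -11385 + \left(\left(-1082\right) \left(- \frac{1}{43389}\right) + 47748\right) = -11385 + \left(\frac{1082}{43389} + 47748\right) = -11385 + \frac{2071739054}{43389} = \frac{1577755289}{43389} \approx 36363.0$)
$\left(d + 322769\right) + \left(-138751 + q\right) = \left(\frac{1577755289}{43389} + 322769\right) + \left(-138751 + 112977\right) = \frac{15582379430}{43389} - 25774 = \frac{14464071344}{43389}$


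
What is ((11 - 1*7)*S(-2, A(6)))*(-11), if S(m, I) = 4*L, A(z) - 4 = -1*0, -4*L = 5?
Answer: 220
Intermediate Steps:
L = -5/4 (L = -¼*5 = -5/4 ≈ -1.2500)
A(z) = 4 (A(z) = 4 - 1*0 = 4 + 0 = 4)
S(m, I) = -5 (S(m, I) = 4*(-5/4) = -5)
((11 - 1*7)*S(-2, A(6)))*(-11) = ((11 - 1*7)*(-5))*(-11) = ((11 - 7)*(-5))*(-11) = (4*(-5))*(-11) = -20*(-11) = 220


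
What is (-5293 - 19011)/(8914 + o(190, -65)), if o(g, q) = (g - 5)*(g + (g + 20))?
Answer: -12152/41457 ≈ -0.29312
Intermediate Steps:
o(g, q) = (-5 + g)*(20 + 2*g) (o(g, q) = (-5 + g)*(g + (20 + g)) = (-5 + g)*(20 + 2*g))
(-5293 - 19011)/(8914 + o(190, -65)) = (-5293 - 19011)/(8914 + (-100 + 2*190² + 10*190)) = -24304/(8914 + (-100 + 2*36100 + 1900)) = -24304/(8914 + (-100 + 72200 + 1900)) = -24304/(8914 + 74000) = -24304/82914 = -24304*1/82914 = -12152/41457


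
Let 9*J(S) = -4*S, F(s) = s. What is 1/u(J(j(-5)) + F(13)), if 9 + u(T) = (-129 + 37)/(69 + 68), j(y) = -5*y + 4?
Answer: -137/1325 ≈ -0.10340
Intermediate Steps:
j(y) = 4 - 5*y
J(S) = -4*S/9 (J(S) = (-4*S)/9 = -4*S/9)
u(T) = -1325/137 (u(T) = -9 + (-129 + 37)/(69 + 68) = -9 - 92/137 = -1325/137)
1/u(J(j(-5)) + F(13)) = 1/(-1325/137) = -137/1325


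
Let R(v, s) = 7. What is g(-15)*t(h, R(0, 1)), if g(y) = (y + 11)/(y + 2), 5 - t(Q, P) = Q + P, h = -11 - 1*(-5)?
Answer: 16/13 ≈ 1.2308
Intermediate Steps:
h = -6 (h = -11 + 5 = -6)
t(Q, P) = 5 - P - Q (t(Q, P) = 5 - (Q + P) = 5 - (P + Q) = 5 + (-P - Q) = 5 - P - Q)
g(y) = (11 + y)/(2 + y)
g(-15)*t(h, R(0, 1)) = ((11 - 15)/(2 - 15))*(5 - 1*7 - 1*(-6)) = (-4/(-13))*(5 - 7 + 6) = -1/13*(-4)*4 = (4/13)*4 = 16/13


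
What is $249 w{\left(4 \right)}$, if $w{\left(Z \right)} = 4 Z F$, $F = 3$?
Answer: $11952$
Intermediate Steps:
$w{\left(Z \right)} = 12 Z$ ($w{\left(Z \right)} = 4 Z 3 = 12 Z$)
$249 w{\left(4 \right)} = 249 \cdot 12 \cdot 4 = 249 \cdot 48 = 11952$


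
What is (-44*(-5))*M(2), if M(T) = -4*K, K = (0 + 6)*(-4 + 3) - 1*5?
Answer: 9680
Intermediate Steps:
K = -11 (K = 6*(-1) - 5 = -6 - 5 = -11)
M(T) = 44 (M(T) = -4*(-11) = 44)
(-44*(-5))*M(2) = -44*(-5)*44 = 220*44 = 9680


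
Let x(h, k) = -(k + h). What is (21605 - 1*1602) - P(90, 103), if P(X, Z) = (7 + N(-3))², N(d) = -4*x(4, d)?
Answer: 19882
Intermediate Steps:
x(h, k) = -h - k (x(h, k) = -(h + k) = -h - k)
N(d) = 16 + 4*d (N(d) = -4*(-1*4 - d) = -4*(-4 - d) = 16 + 4*d)
P(X, Z) = 121 (P(X, Z) = (7 + (16 + 4*(-3)))² = (7 + (16 - 12))² = (7 + 4)² = 11² = 121)
(21605 - 1*1602) - P(90, 103) = (21605 - 1*1602) - 1*121 = (21605 - 1602) - 121 = 20003 - 121 = 19882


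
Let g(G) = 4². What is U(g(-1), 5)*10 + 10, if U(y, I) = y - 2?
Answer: 150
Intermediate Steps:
g(G) = 16
U(y, I) = -2 + y
U(g(-1), 5)*10 + 10 = (-2 + 16)*10 + 10 = 14*10 + 10 = 140 + 10 = 150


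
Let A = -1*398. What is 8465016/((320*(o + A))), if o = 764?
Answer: 352709/4880 ≈ 72.276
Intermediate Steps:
A = -398
8465016/((320*(o + A))) = 8465016/((320*(764 - 398))) = 8465016/((320*366)) = 8465016/117120 = 8465016*(1/117120) = 352709/4880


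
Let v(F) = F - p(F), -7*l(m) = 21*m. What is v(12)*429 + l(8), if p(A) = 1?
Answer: 4695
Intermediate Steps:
l(m) = -3*m
v(F) = -1 + F (v(F) = F - 1*1 = F - 1 = -1 + F)
v(12)*429 + l(8) = (-1 + 12)*429 - 3*8 = 11*429 - 24 = 4719 - 24 = 4695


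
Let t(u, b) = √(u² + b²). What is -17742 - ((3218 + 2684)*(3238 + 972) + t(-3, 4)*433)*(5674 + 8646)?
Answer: -355846074942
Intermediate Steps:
t(u, b) = √(b² + u²)
-17742 - ((3218 + 2684)*(3238 + 972) + t(-3, 4)*433)*(5674 + 8646) = -17742 - ((3218 + 2684)*(3238 + 972) + √(4² + (-3)²)*433)*(5674 + 8646) = -17742 - (5902*4210 + √(16 + 9)*433)*14320 = -17742 - (24847420 + √25*433)*14320 = -17742 - (24847420 + 5*433)*14320 = -17742 - (24847420 + 2165)*14320 = -17742 - 24849585*14320 = -17742 - 1*355846057200 = -17742 - 355846057200 = -355846074942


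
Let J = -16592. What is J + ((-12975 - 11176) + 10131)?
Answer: -30612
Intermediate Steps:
J + ((-12975 - 11176) + 10131) = -16592 + ((-12975 - 11176) + 10131) = -16592 + (-24151 + 10131) = -16592 - 14020 = -30612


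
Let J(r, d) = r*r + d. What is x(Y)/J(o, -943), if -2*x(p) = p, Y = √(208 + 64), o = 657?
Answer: -√17/215353 ≈ -1.9146e-5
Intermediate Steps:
J(r, d) = d + r² (J(r, d) = r² + d = d + r²)
Y = 4*√17 (Y = √272 = 4*√17 ≈ 16.492)
x(p) = -p/2
x(Y)/J(o, -943) = (-2*√17)/(-943 + 657²) = (-2*√17)/(-943 + 431649) = -2*√17/430706 = -2*√17*(1/430706) = -√17/215353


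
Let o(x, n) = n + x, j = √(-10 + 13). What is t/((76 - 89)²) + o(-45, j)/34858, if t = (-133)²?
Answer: 616595557/5891002 + √3/34858 ≈ 104.67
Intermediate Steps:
t = 17689
j = √3 ≈ 1.7320
t/((76 - 89)²) + o(-45, j)/34858 = 17689/((76 - 89)²) + (√3 - 45)/34858 = 17689/((-13)²) + (-45 + √3)*(1/34858) = 17689/169 + (-45/34858 + √3/34858) = 616595557/5891002 + √3/34858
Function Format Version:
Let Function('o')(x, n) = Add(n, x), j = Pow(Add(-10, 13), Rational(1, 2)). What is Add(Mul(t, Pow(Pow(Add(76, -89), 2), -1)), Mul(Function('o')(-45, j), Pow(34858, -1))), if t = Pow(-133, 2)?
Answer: Add(Rational(616595557, 5891002), Mul(Rational(1, 34858), Pow(3, Rational(1, 2)))) ≈ 104.67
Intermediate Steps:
t = 17689
j = Pow(3, Rational(1, 2)) ≈ 1.7320
Add(Mul(t, Pow(Pow(Add(76, -89), 2), -1)), Mul(Function('o')(-45, j), Pow(34858, -1))) = Add(Mul(17689, Pow(Pow(Add(76, -89), 2), -1)), Mul(Add(Pow(3, Rational(1, 2)), -45), Pow(34858, -1))) = Add(Mul(17689, Pow(Pow(-13, 2), -1)), Mul(Add(-45, Pow(3, Rational(1, 2))), Rational(1, 34858))) = Add(Mul(17689, Pow(169, -1)), Add(Rational(-45, 34858), Mul(Rational(1, 34858), Pow(3, Rational(1, 2))))) = Add(Mul(17689, Rational(1, 169)), Add(Rational(-45, 34858), Mul(Rational(1, 34858), Pow(3, Rational(1, 2))))) = Add(Rational(17689, 169), Add(Rational(-45, 34858), Mul(Rational(1, 34858), Pow(3, Rational(1, 2))))) = Add(Rational(616595557, 5891002), Mul(Rational(1, 34858), Pow(3, Rational(1, 2))))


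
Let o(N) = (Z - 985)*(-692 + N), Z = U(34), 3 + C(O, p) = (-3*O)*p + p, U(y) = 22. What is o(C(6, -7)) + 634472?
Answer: 1189160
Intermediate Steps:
C(O, p) = -3 + p - 3*O*p (C(O, p) = -3 + ((-3*O)*p + p) = -3 + (-3*O*p + p) = -3 + (p - 3*O*p) = -3 + p - 3*O*p)
Z = 22
o(N) = 666396 - 963*N (o(N) = (22 - 985)*(-692 + N) = -963*(-692 + N) = 666396 - 963*N)
o(C(6, -7)) + 634472 = (666396 - 963*(-3 - 7 - 3*6*(-7))) + 634472 = (666396 - 963*(-3 - 7 + 126)) + 634472 = (666396 - 963*116) + 634472 = (666396 - 111708) + 634472 = 554688 + 634472 = 1189160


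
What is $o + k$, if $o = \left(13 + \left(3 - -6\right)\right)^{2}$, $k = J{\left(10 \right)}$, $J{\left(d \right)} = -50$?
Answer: $434$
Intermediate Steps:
$k = -50$
$o = 484$ ($o = \left(13 + \left(3 + 6\right)\right)^{2} = \left(13 + 9\right)^{2} = 22^{2} = 484$)
$o + k = 484 - 50 = 434$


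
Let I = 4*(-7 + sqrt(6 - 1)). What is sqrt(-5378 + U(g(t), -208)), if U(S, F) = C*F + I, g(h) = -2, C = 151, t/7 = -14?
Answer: sqrt(-36814 + 4*sqrt(5)) ≈ 191.85*I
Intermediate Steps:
t = -98 (t = 7*(-14) = -98)
I = -28 + 4*sqrt(5) (I = 4*(-7 + sqrt(5)) = -28 + 4*sqrt(5) ≈ -19.056)
U(S, F) = -28 + 4*sqrt(5) + 151*F (U(S, F) = 151*F + (-28 + 4*sqrt(5)) = -28 + 4*sqrt(5) + 151*F)
sqrt(-5378 + U(g(t), -208)) = sqrt(-5378 + (-28 + 4*sqrt(5) + 151*(-208))) = sqrt(-5378 + (-28 + 4*sqrt(5) - 31408)) = sqrt(-5378 + (-31436 + 4*sqrt(5))) = sqrt(-36814 + 4*sqrt(5))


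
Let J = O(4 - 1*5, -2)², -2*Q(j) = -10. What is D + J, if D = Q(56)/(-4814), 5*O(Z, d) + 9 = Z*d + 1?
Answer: 173179/120350 ≈ 1.4390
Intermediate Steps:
Q(j) = 5 (Q(j) = -½*(-10) = 5)
O(Z, d) = -8/5 + Z*d/5 (O(Z, d) = -9/5 + (Z*d + 1)/5 = -9/5 + (1 + Z*d)/5 = -9/5 + (⅕ + Z*d/5) = -8/5 + Z*d/5)
J = 36/25 (J = (-8/5 + (⅕)*(4 - 1*5)*(-2))² = (-8/5 + (⅕)*(4 - 5)*(-2))² = (-8/5 + (⅕)*(-1)*(-2))² = (-8/5 + ⅖)² = (-6/5)² = 36/25 ≈ 1.4400)
D = -5/4814 (D = 5/(-4814) = 5*(-1/4814) = -5/4814 ≈ -0.0010386)
D + J = -5/4814 + 36/25 = 173179/120350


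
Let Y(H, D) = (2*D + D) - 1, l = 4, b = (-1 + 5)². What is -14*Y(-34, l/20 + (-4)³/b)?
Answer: 868/5 ≈ 173.60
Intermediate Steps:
b = 16 (b = 4² = 16)
Y(H, D) = -1 + 3*D (Y(H, D) = 3*D - 1 = -1 + 3*D)
-14*Y(-34, l/20 + (-4)³/b) = -14*(-1 + 3*(4/20 + (-4)³/16)) = -14*(-1 + 3*(4*(1/20) - 64*1/16)) = -14*(-1 + 3*(⅕ - 4)) = -14*(-1 + 3*(-19/5)) = -14*(-1 - 57/5) = -14*(-62/5) = 868/5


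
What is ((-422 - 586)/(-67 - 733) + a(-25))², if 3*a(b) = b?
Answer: 1125721/22500 ≈ 50.032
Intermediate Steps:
a(b) = b/3
((-422 - 586)/(-67 - 733) + a(-25))² = ((-422 - 586)/(-67 - 733) + (⅓)*(-25))² = (-1008/(-800) - 25/3)² = (-1008*(-1/800) - 25/3)² = (63/50 - 25/3)² = (-1061/150)² = 1125721/22500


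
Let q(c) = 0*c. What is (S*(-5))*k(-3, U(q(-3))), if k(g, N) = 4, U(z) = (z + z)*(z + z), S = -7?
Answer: 140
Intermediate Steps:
q(c) = 0
U(z) = 4*z**2 (U(z) = (2*z)*(2*z) = 4*z**2)
(S*(-5))*k(-3, U(q(-3))) = -7*(-5)*4 = 35*4 = 140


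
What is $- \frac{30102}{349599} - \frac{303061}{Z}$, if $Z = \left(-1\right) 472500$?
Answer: $\frac{30575542513}{55061842500} \approx 0.55529$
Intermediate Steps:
$Z = -472500$
$- \frac{30102}{349599} - \frac{303061}{Z} = - \frac{30102}{349599} - \frac{303061}{-472500} = \left(-30102\right) \frac{1}{349599} - - \frac{303061}{472500} = - \frac{10034}{116533} + \frac{303061}{472500} = \frac{30575542513}{55061842500}$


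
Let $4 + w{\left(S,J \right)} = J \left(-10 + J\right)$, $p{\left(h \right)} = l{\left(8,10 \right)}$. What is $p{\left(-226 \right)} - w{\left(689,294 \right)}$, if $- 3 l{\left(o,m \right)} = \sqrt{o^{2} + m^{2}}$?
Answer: $-83492 - \frac{2 \sqrt{41}}{3} \approx -83496.0$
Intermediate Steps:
$l{\left(o,m \right)} = - \frac{\sqrt{m^{2} + o^{2}}}{3}$ ($l{\left(o,m \right)} = - \frac{\sqrt{o^{2} + m^{2}}}{3} = - \frac{\sqrt{m^{2} + o^{2}}}{3}$)
$p{\left(h \right)} = - \frac{2 \sqrt{41}}{3}$ ($p{\left(h \right)} = - \frac{\sqrt{10^{2} + 8^{2}}}{3} = - \frac{\sqrt{100 + 64}}{3} = - \frac{\sqrt{164}}{3} = - \frac{2 \sqrt{41}}{3}$)
$w{\left(S,J \right)} = -4 + J \left(-10 + J\right)$
$p{\left(-226 \right)} - w{\left(689,294 \right)} = - \frac{2 \sqrt{41}}{3} - \left(-4 + 294^{2} - 2940\right) = - \frac{2 \sqrt{41}}{3} - \left(-4 + 86436 - 2940\right) = - \frac{2 \sqrt{41}}{3} - 83492 = -83492 - \frac{2 \sqrt{41}}{3}$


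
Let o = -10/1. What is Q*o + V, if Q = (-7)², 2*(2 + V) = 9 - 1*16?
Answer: -991/2 ≈ -495.50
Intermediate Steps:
V = -11/2 (V = -2 + (9 - 1*16)/2 = -2 + (9 - 16)/2 = -2 + (½)*(-7) = -2 - 7/2 = -11/2 ≈ -5.5000)
Q = 49
o = -10 (o = -10*1 = -10)
Q*o + V = 49*(-10) - 11/2 = -490 - 11/2 = -991/2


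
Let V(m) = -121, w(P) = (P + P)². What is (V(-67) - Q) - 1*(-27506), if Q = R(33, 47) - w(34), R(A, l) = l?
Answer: 31962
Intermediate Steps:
w(P) = 4*P² (w(P) = (2*P)² = 4*P²)
Q = -4577 (Q = 47 - 4*34² = 47 - 4*1156 = 47 - 1*4624 = 47 - 4624 = -4577)
(V(-67) - Q) - 1*(-27506) = (-121 - 1*(-4577)) - 1*(-27506) = (-121 + 4577) + 27506 = 4456 + 27506 = 31962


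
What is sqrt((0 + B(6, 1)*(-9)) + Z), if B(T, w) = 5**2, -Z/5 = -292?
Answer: sqrt(1235) ≈ 35.143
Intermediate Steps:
Z = 1460 (Z = -5*(-292) = 1460)
B(T, w) = 25
sqrt((0 + B(6, 1)*(-9)) + Z) = sqrt((0 + 25*(-9)) + 1460) = sqrt((0 - 225) + 1460) = sqrt(-225 + 1460) = sqrt(1235)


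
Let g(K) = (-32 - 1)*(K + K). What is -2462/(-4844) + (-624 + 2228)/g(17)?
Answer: -1251853/1358742 ≈ -0.92133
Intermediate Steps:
g(K) = -66*K
-2462/(-4844) + (-624 + 2228)/g(17) = -2462/(-4844) + (-624 + 2228)/((-66*17)) = -2462*(-1/4844) + 1604/(-1122) = 1231/2422 + 1604*(-1/1122) = 1231/2422 - 802/561 = -1251853/1358742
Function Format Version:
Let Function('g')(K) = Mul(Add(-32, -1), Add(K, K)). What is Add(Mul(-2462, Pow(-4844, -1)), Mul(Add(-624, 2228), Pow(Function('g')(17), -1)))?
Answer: Rational(-1251853, 1358742) ≈ -0.92133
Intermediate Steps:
Function('g')(K) = Mul(-66, K) (Function('g')(K) = Mul(-33, Mul(2, K)) = Mul(-66, K))
Add(Mul(-2462, Pow(-4844, -1)), Mul(Add(-624, 2228), Pow(Function('g')(17), -1))) = Add(Mul(-2462, Pow(-4844, -1)), Mul(Add(-624, 2228), Pow(Mul(-66, 17), -1))) = Add(Mul(-2462, Rational(-1, 4844)), Mul(1604, Pow(-1122, -1))) = Add(Rational(1231, 2422), Mul(1604, Rational(-1, 1122))) = Add(Rational(1231, 2422), Rational(-802, 561)) = Rational(-1251853, 1358742)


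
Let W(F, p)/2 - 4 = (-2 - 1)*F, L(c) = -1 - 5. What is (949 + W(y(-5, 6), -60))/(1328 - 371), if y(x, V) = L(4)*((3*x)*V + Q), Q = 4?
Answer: -713/319 ≈ -2.2351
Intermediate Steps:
L(c) = -6
y(x, V) = -24 - 18*V*x (y(x, V) = -6*((3*x)*V + 4) = -6*(3*V*x + 4) = -6*(4 + 3*V*x) = -24 - 18*V*x)
W(F, p) = 8 - 6*F (W(F, p) = 8 + 2*((-2 - 1)*F) = 8 + 2*(-3*F) = 8 - 6*F)
(949 + W(y(-5, 6), -60))/(1328 - 371) = (949 + (8 - 6*(-24 - 18*6*(-5))))/(1328 - 371) = (949 + (8 - 6*(-24 + 540)))/957 = (949 + (8 - 6*516))*(1/957) = (949 + (8 - 3096))*(1/957) = (949 - 3088)*(1/957) = -2139*1/957 = -713/319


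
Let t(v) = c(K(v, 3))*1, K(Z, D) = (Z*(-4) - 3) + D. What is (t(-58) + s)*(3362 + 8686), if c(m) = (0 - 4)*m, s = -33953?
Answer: -420246288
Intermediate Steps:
K(Z, D) = -3 + D - 4*Z (K(Z, D) = (-4*Z - 3) + D = (-3 - 4*Z) + D = -3 + D - 4*Z)
c(m) = -4*m
t(v) = 16*v (t(v) = -4*(-3 + 3 - 4*v)*1 = -(-16)*v*1 = (16*v)*1 = 16*v)
(t(-58) + s)*(3362 + 8686) = (16*(-58) - 33953)*(3362 + 8686) = (-928 - 33953)*12048 = -34881*12048 = -420246288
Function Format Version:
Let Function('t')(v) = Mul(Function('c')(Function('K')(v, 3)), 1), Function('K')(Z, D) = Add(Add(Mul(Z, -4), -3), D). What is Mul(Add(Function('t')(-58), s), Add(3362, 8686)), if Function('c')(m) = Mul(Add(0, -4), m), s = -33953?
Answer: -420246288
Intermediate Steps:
Function('K')(Z, D) = Add(-3, D, Mul(-4, Z)) (Function('K')(Z, D) = Add(Add(Mul(-4, Z), -3), D) = Add(Add(-3, Mul(-4, Z)), D) = Add(-3, D, Mul(-4, Z)))
Function('c')(m) = Mul(-4, m)
Function('t')(v) = Mul(16, v) (Function('t')(v) = Mul(Mul(-4, Add(-3, 3, Mul(-4, v))), 1) = Mul(Mul(-4, Mul(-4, v)), 1) = Mul(Mul(16, v), 1) = Mul(16, v))
Mul(Add(Function('t')(-58), s), Add(3362, 8686)) = Mul(Add(Mul(16, -58), -33953), Add(3362, 8686)) = Mul(Add(-928, -33953), 12048) = Mul(-34881, 12048) = -420246288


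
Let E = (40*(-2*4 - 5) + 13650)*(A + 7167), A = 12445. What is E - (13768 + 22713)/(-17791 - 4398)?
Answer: 5713790907321/22189 ≈ 2.5751e+8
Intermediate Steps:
E = 257505560 (E = (40*(-2*4 - 5) + 13650)*(12445 + 7167) = (40*(-8 - 5) + 13650)*19612 = (40*(-13) + 13650)*19612 = (-520 + 13650)*19612 = 13130*19612 = 257505560)
E - (13768 + 22713)/(-17791 - 4398) = 257505560 - (13768 + 22713)/(-17791 - 4398) = 257505560 - 36481/(-22189) = 257505560 - 36481*(-1)/22189 = 257505560 - 1*(-36481/22189) = 257505560 + 36481/22189 = 5713790907321/22189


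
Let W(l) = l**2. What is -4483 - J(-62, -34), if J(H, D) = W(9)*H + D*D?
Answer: -617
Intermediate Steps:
J(H, D) = D**2 + 81*H (J(H, D) = 9**2*H + D*D = 81*H + D**2 = D**2 + 81*H)
-4483 - J(-62, -34) = -4483 - ((-34)**2 + 81*(-62)) = -4483 - (1156 - 5022) = -4483 - 1*(-3866) = -4483 + 3866 = -617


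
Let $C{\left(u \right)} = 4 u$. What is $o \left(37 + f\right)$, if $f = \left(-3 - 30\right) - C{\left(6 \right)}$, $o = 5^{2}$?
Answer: $-500$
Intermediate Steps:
$o = 25$
$f = -57$ ($f = \left(-3 - 30\right) - 4 \cdot 6 = \left(-3 - 30\right) - 24 = -33 - 24 = -57$)
$o \left(37 + f\right) = 25 \left(37 - 57\right) = 25 \left(-20\right) = -500$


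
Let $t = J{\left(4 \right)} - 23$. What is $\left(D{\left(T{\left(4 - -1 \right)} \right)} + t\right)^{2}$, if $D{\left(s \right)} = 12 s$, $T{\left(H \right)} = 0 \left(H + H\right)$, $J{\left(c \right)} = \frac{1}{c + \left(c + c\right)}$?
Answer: $\frac{75625}{144} \approx 525.17$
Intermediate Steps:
$J{\left(c \right)} = \frac{1}{3 c}$ ($J{\left(c \right)} = \frac{1}{c + 2 c} = \frac{1}{3 c}$)
$T{\left(H \right)} = 0$ ($T{\left(H \right)} = 0 \cdot 2 H = 0$)
$t = - \frac{275}{12}$ ($t = \frac{1}{3 \cdot 4} - 23 = \frac{1}{3} \cdot \frac{1}{4} - 23 = \frac{1}{12} - 23 = - \frac{275}{12} \approx -22.917$)
$\left(D{\left(T{\left(4 - -1 \right)} \right)} + t\right)^{2} = \left(12 \cdot 0 - \frac{275}{12}\right)^{2} = \left(0 - \frac{275}{12}\right)^{2} = \left(- \frac{275}{12}\right)^{2} = \frac{75625}{144}$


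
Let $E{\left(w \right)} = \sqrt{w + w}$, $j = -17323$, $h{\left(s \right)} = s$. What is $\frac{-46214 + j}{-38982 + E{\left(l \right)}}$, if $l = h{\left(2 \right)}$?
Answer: $\frac{63537}{38980} \approx 1.63$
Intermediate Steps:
$l = 2$
$E{\left(w \right)} = \sqrt{2} \sqrt{w}$ ($E{\left(w \right)} = \sqrt{2 w} = \sqrt{2} \sqrt{w}$)
$\frac{-46214 + j}{-38982 + E{\left(l \right)}} = \frac{-46214 - 17323}{-38982 + \sqrt{2} \sqrt{2}} = - \frac{63537}{-38982 + 2} = - \frac{63537}{-38980} = \left(-63537\right) \left(- \frac{1}{38980}\right) = \frac{63537}{38980}$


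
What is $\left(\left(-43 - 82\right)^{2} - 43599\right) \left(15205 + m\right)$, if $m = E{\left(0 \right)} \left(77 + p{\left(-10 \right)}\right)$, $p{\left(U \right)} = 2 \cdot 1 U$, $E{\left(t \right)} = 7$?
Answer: $-436506296$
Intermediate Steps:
$p{\left(U \right)} = 2 U$
$m = 399$ ($m = 7 \left(77 + 2 \left(-10\right)\right) = 7 \left(77 - 20\right) = 7 \cdot 57 = 399$)
$\left(\left(-43 - 82\right)^{2} - 43599\right) \left(15205 + m\right) = \left(\left(-43 - 82\right)^{2} - 43599\right) \left(15205 + 399\right) = \left(\left(-125\right)^{2} - 43599\right) 15604 = \left(15625 - 43599\right) 15604 = \left(-27974\right) 15604 = -436506296$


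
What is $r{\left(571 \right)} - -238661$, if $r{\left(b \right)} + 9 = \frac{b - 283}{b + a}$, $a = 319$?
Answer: $\frac{106200284}{445} \approx 2.3865 \cdot 10^{5}$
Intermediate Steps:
$r{\left(b \right)} = -9 + \frac{-283 + b}{319 + b}$ ($r{\left(b \right)} = -9 + \frac{b - 283}{b + 319} = -9 + \frac{-283 + b}{319 + b}$)
$r{\left(571 \right)} - -238661 = \frac{2 \left(-1577 - 2284\right)}{319 + 571} - -238661 = \frac{2 \left(-1577 - 2284\right)}{890} + 238661 = 2 \cdot \frac{1}{890} \left(-3861\right) + 238661 = - \frac{3861}{445} + 238661 = \frac{106200284}{445}$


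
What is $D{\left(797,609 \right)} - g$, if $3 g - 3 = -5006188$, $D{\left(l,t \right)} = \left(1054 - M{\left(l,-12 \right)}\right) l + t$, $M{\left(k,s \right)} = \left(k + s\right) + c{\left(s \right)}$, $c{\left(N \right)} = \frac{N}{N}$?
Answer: $\frac{5648800}{3} \approx 1.8829 \cdot 10^{6}$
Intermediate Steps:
$c{\left(N \right)} = 1$
$M{\left(k,s \right)} = 1 + k + s$ ($M{\left(k,s \right)} = \left(k + s\right) + 1 = 1 + k + s$)
$D{\left(l,t \right)} = t + l \left(1065 - l\right)$ ($D{\left(l,t \right)} = \left(1054 - \left(1 + l - 12\right)\right) l + t = \left(1054 - \left(-11 + l\right)\right) l + t = \left(1065 - l\right) l + t = l \left(1065 - l\right) + t = t + l \left(1065 - l\right)$)
$g = - \frac{5006185}{3}$ ($g = 1 + \frac{1}{3} \left(-5006188\right) = 1 - \frac{5006188}{3} = - \frac{5006185}{3} \approx -1.6687 \cdot 10^{6}$)
$D{\left(797,609 \right)} - g = \left(609 - 797^{2} + 1065 \cdot 797\right) - - \frac{5006185}{3} = \left(609 - 635209 + 848805\right) + \frac{5006185}{3} = 214205 + \frac{5006185}{3} = \frac{5648800}{3}$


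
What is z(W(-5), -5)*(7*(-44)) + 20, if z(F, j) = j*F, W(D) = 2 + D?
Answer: -4600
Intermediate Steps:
z(F, j) = F*j
z(W(-5), -5)*(7*(-44)) + 20 = ((2 - 5)*(-5))*(7*(-44)) + 20 = -3*(-5)*(-308) + 20 = 15*(-308) + 20 = -4620 + 20 = -4600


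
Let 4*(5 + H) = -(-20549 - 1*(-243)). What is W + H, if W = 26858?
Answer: 63859/2 ≈ 31930.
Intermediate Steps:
H = 10143/2 (H = -5 + (-(-20549 - 1*(-243)))/4 = -5 + (-(-20549 + 243))/4 = -5 + (-1*(-20306))/4 = -5 + (1/4)*20306 = -5 + 10153/2 = 10143/2 ≈ 5071.5)
W + H = 26858 + 10143/2 = 63859/2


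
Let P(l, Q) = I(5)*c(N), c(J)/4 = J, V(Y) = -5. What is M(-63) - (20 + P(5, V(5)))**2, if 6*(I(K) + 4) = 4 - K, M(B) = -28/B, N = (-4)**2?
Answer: -60844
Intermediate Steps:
N = 16
c(J) = 4*J
I(K) = -10/3 - K/6 (I(K) = -4 + (4 - K)/6 = -4 + (2/3 - K/6) = -10/3 - K/6)
P(l, Q) = -800/3 (P(l, Q) = (-10/3 - 1/6*5)*(4*16) = (-10/3 - 5/6)*64 = -25/6*64 = -800/3)
M(-63) - (20 + P(5, V(5)))**2 = -28/(-63) - (20 - 800/3)**2 = -28*(-1/63) - (-740/3)**2 = 4/9 - 1*547600/9 = 4/9 - 547600/9 = -60844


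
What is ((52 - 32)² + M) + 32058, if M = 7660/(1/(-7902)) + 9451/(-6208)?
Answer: -375564528747/6208 ≈ -6.0497e+7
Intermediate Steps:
M = -375766028011/6208 (M = 7660/(-1/7902) + 9451*(-1/6208) = 7660*(-7902) - 9451/6208 = -60529320 - 9451/6208 = -375766028011/6208 ≈ -6.0529e+7)
((52 - 32)² + M) + 32058 = ((52 - 32)² - 375766028011/6208) + 32058 = (20² - 375766028011/6208) + 32058 = (400 - 375766028011/6208) + 32058 = -375763544811/6208 + 32058 = -375564528747/6208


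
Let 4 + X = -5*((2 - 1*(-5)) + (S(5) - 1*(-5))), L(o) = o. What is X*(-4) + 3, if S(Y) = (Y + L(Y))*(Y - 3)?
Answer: 659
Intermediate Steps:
S(Y) = 2*Y*(-3 + Y) (S(Y) = (Y + Y)*(Y - 3) = (2*Y)*(-3 + Y) = 2*Y*(-3 + Y))
X = -164 (X = -4 - 5*((2 - 1*(-5)) + (2*5*(-3 + 5) - 1*(-5))) = -4 - 5*((2 + 5) + (2*5*2 + 5)) = -4 - 5*(7 + (20 + 5)) = -4 - 5*(7 + 25) = -4 - 5*32 = -4 - 160 = -164)
X*(-4) + 3 = -164*(-4) + 3 = 656 + 3 = 659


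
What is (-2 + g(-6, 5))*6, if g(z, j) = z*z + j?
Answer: 234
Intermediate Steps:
g(z, j) = j + z² (g(z, j) = z² + j = j + z²)
(-2 + g(-6, 5))*6 = (-2 + (5 + (-6)²))*6 = (-2 + (5 + 36))*6 = (-2 + 41)*6 = 39*6 = 234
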